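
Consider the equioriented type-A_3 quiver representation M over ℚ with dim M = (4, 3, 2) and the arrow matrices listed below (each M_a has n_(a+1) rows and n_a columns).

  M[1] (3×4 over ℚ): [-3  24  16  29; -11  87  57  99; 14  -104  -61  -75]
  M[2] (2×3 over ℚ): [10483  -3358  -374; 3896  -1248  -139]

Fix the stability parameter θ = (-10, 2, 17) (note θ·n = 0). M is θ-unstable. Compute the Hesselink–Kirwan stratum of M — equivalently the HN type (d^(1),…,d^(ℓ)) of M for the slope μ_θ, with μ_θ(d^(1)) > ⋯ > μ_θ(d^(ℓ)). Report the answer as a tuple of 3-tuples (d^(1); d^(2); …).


Barcode: M ≅ I[1,1], I[1,2], I[1,3]^2. HN layers by μ_θ (3 steps, strictly decreasing):
  μ^(1)=17; μ^(2)=2; μ^(3)=-10

((0, 0, 2); (0, 3, 0); (4, 0, 0))


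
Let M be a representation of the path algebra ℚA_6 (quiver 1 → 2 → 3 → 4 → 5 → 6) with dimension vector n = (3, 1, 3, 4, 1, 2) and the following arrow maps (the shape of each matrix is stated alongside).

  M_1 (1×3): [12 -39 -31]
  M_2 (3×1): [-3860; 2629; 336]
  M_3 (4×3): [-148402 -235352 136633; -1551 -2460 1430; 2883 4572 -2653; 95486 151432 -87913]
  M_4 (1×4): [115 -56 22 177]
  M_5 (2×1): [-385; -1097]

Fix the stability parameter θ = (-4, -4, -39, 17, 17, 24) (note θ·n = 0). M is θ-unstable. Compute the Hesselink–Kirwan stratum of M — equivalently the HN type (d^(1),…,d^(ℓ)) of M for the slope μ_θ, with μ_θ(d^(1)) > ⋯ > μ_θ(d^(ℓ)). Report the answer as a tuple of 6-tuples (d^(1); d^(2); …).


Via rank(M_{q-1}∘⋯∘M_p): M ≅ I[1,1]^2, I[1,3], I[3,4], I[3,6], I[4,4]^2, I[6,6].
μ_θ-semistable layers: μ^(1)=24; μ^(2)=17; μ^(3)=-4; μ^(4)=-47/3; μ^(5)=-39

((0, 0, 0, 0, 0, 2); (0, 0, 0, 4, 1, 0); (2, 0, 0, 0, 0, 0); (1, 1, 1, 0, 0, 0); (0, 0, 2, 0, 0, 0))


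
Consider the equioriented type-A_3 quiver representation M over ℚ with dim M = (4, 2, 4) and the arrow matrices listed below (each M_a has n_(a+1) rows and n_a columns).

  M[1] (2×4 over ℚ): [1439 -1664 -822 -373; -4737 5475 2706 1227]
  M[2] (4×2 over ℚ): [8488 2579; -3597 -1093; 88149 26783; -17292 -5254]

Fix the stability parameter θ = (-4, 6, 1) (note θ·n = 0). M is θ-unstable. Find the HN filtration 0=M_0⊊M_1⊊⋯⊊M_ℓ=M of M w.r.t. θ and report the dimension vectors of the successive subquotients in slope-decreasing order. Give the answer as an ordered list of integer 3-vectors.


Via rank(M_{q-1}∘⋯∘M_p): M ≅ I[1,1]^2, I[1,3]^2, I[3,3]^2.
μ_θ-semistable layers: μ^(1)=7/2; μ^(2)=1; μ^(3)=-4

((0, 2, 2); (0, 0, 2); (4, 0, 0))


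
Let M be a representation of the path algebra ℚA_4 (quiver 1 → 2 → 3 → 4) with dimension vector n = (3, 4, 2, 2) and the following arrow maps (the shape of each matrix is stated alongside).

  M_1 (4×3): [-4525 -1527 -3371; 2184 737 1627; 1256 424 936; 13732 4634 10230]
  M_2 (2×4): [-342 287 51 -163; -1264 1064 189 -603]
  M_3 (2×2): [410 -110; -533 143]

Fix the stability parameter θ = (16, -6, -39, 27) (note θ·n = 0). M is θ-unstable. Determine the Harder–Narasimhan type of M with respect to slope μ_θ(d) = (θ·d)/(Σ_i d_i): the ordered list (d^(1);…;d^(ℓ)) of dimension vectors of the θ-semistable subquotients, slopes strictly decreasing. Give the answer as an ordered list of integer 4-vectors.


Interval decomposition of M: I[1,1], I[1,2], I[1,4], I[2,2], I[2,3], I[4,4].
HN type (ℓ=6): μ^(1)=27; μ^(2)=16; μ^(3)=5; μ^(4)=-6; μ^(5)=-29/3; μ^(6)=-45/2

((0, 0, 0, 2); (1, 0, 0, 0); (1, 1, 0, 0); (0, 1, 0, 0); (1, 1, 1, 0); (0, 1, 1, 0))


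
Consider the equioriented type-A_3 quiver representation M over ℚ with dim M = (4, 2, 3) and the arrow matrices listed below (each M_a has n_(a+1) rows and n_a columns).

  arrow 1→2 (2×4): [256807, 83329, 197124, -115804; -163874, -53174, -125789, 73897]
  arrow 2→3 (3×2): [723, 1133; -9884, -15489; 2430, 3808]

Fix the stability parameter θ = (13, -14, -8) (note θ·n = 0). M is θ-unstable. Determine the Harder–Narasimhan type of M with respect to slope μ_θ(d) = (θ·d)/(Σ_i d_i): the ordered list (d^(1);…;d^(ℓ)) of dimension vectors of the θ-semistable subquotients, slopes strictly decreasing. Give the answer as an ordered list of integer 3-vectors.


Barcode: M ≅ I[1,1]^2, I[1,3]^2, I[3,3]. HN layers by μ_θ (3 steps, strictly decreasing):
  μ^(1)=13; μ^(2)=-3; μ^(3)=-8

((2, 0, 0); (2, 2, 2); (0, 0, 1))


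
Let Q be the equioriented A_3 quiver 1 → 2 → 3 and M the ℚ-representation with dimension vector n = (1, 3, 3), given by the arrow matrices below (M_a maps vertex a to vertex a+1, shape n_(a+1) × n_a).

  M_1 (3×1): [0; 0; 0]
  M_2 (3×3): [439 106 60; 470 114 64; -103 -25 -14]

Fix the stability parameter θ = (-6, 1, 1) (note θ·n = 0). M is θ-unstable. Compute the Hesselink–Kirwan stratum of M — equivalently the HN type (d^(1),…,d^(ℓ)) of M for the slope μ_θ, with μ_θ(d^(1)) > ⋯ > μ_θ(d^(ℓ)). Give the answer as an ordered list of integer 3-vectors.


Interval decomposition of M: I[1,1], I[2,3]^3.
HN type (ℓ=2): μ^(1)=1; μ^(2)=-6

((0, 3, 3); (1, 0, 0))


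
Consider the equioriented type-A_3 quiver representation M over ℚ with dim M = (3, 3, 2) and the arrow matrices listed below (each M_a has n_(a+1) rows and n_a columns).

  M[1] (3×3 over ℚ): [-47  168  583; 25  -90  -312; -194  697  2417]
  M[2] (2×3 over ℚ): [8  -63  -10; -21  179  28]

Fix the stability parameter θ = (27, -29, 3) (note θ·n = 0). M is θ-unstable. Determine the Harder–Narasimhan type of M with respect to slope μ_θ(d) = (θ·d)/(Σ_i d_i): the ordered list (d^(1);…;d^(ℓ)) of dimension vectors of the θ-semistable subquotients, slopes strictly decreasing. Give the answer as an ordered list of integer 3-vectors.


Interval decomposition of M: I[1,2], I[1,3]^2.
HN type (ℓ=2): μ^(1)=3; μ^(2)=-1

((0, 0, 2); (3, 3, 0))


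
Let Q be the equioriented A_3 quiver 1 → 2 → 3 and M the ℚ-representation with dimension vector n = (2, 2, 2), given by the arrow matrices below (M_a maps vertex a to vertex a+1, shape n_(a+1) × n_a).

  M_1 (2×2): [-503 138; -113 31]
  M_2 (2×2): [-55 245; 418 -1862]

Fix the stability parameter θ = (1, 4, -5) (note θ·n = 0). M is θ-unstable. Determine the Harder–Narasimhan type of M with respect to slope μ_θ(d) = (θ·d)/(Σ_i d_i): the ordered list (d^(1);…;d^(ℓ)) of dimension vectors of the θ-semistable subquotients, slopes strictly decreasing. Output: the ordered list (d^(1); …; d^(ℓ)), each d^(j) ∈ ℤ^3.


Via rank(M_{q-1}∘⋯∘M_p): M ≅ I[1,2], I[1,3], I[3,3].
μ_θ-semistable layers: μ^(1)=4; μ^(2)=1; μ^(3)=0; μ^(4)=-5

((0, 1, 0); (1, 0, 0); (1, 1, 1); (0, 0, 1))


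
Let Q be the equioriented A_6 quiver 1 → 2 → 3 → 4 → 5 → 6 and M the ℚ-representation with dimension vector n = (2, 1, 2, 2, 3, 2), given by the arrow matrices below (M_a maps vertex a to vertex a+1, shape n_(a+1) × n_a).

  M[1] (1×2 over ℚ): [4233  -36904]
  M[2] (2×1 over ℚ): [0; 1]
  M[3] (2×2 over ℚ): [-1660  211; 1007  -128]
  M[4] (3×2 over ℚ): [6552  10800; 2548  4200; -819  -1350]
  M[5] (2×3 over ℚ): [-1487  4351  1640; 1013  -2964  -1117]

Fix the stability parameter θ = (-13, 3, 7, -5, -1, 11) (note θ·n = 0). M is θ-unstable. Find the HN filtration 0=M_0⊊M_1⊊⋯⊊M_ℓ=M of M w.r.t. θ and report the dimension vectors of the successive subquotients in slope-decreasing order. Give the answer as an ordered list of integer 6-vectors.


Via rank(M_{q-1}∘⋯∘M_p): M ≅ I[1,1], I[1,6], I[3,4], I[5,5], I[5,6].
μ_θ-semistable layers: μ^(1)=11; μ^(2)=1; μ^(3)=-1; μ^(4)=-13

((0, 0, 0, 0, 0, 2); (0, 1, 2, 2, 1, 0); (0, 0, 0, 0, 2, 0); (2, 0, 0, 0, 0, 0))


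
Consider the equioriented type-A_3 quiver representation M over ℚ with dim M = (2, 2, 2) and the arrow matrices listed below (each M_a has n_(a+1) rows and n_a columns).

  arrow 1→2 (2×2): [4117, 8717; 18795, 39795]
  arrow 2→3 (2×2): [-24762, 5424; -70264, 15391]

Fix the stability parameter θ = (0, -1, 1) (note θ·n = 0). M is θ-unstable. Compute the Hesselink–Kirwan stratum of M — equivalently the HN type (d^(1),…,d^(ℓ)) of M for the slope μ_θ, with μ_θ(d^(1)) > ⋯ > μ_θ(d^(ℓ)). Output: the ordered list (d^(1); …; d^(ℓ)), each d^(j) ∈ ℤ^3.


Interval decomposition of M: I[1,1], I[1,3], I[2,3].
HN type (ℓ=4): μ^(1)=1; μ^(2)=0; μ^(3)=-1/2; μ^(4)=-1

((0, 0, 2); (1, 0, 0); (1, 1, 0); (0, 1, 0))


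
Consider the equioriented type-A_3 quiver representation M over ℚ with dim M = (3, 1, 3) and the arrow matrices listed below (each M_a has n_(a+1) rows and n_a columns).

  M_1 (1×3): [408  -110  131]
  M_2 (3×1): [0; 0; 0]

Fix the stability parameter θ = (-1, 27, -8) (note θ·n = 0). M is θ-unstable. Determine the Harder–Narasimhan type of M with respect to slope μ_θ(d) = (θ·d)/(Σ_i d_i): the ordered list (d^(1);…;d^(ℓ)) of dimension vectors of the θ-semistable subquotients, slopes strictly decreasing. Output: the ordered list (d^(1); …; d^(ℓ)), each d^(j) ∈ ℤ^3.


Via rank(M_{q-1}∘⋯∘M_p): M ≅ I[1,1]^2, I[1,2], I[3,3]^3.
μ_θ-semistable layers: μ^(1)=27; μ^(2)=-1; μ^(3)=-8

((0, 1, 0); (3, 0, 0); (0, 0, 3))


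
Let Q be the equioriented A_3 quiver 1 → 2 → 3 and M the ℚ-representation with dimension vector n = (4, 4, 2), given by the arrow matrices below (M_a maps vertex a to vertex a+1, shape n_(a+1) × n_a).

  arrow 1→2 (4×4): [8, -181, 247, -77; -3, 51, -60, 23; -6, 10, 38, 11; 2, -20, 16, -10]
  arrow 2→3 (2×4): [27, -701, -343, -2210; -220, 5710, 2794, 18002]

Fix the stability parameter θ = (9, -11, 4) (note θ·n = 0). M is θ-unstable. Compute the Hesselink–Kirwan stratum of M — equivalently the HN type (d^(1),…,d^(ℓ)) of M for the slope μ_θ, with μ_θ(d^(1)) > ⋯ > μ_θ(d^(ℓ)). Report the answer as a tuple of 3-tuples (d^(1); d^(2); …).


Barcode: M ≅ I[1,2]^2, I[1,3]^2. HN layers by μ_θ (2 steps, strictly decreasing):
  μ^(1)=4; μ^(2)=-1

((0, 0, 2); (4, 4, 0))


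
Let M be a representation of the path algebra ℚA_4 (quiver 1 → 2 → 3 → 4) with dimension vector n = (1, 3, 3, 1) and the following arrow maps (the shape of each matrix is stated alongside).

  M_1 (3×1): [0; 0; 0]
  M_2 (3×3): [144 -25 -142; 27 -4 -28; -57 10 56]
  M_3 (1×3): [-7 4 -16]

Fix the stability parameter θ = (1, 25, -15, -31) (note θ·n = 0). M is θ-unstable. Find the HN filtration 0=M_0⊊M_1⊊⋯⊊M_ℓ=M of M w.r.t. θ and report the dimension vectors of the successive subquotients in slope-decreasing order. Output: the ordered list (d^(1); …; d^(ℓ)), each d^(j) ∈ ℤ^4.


Interval decomposition of M: I[1,1], I[2,2], I[2,3], I[2,4], I[3,3].
HN type (ℓ=5): μ^(1)=25; μ^(2)=5; μ^(3)=1; μ^(4)=-7; μ^(5)=-15

((0, 1, 0, 0); (0, 1, 1, 0); (1, 0, 0, 0); (0, 1, 1, 1); (0, 0, 1, 0))


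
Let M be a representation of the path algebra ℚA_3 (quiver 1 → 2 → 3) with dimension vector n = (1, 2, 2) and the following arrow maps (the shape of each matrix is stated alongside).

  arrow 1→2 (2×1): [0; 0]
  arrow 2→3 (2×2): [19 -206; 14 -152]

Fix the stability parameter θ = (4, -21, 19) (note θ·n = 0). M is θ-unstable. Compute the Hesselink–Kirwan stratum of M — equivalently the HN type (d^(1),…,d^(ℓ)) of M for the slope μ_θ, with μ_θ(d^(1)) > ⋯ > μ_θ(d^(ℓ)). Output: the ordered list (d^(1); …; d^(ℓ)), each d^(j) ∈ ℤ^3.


Interval decomposition of M: I[1,1], I[2,3]^2.
HN type (ℓ=3): μ^(1)=19; μ^(2)=4; μ^(3)=-21

((0, 0, 2); (1, 0, 0); (0, 2, 0))


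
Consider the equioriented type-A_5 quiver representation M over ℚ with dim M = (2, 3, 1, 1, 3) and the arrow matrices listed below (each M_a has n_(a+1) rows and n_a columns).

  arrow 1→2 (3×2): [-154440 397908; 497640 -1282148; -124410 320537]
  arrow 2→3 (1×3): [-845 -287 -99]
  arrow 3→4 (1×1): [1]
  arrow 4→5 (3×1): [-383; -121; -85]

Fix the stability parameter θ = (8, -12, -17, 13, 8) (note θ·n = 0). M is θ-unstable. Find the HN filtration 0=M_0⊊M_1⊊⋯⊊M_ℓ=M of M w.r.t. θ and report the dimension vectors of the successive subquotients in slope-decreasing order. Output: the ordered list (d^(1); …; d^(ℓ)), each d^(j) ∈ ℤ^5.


Interval decomposition of M: I[1,1], I[1,5], I[2,2]^2, I[5,5]^2.
HN type (ℓ=4): μ^(1)=21/2; μ^(2)=8; μ^(3)=-7; μ^(4)=-12

((0, 0, 0, 1, 1); (1, 0, 0, 0, 2); (1, 1, 1, 0, 0); (0, 2, 0, 0, 0))


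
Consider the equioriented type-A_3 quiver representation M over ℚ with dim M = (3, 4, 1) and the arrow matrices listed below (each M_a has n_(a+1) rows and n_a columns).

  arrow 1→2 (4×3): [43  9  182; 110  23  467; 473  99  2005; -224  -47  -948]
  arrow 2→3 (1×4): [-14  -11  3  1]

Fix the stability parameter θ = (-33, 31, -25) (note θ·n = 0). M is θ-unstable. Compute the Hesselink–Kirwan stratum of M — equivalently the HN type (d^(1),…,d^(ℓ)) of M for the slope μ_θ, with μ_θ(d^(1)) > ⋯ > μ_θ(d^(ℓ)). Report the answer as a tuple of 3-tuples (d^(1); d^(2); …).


Barcode: M ≅ I[1,2]^2, I[1,3], I[2,2]. HN layers by μ_θ (3 steps, strictly decreasing):
  μ^(1)=31; μ^(2)=3; μ^(3)=-33

((0, 3, 0); (0, 1, 1); (3, 0, 0))


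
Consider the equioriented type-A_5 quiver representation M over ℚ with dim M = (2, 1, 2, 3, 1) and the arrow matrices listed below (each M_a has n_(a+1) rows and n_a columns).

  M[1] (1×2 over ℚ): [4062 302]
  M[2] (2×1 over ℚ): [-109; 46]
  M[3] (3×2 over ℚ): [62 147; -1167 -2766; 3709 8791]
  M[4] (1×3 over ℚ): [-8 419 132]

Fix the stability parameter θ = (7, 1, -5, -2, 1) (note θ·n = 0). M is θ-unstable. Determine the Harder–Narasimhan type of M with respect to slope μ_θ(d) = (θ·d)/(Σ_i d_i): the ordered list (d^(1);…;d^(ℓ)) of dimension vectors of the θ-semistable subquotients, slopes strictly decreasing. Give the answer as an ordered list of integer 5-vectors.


Barcode: M ≅ I[1,1], I[1,5], I[3,4], I[4,4]. HN layers by μ_θ (5 steps, strictly decreasing):
  μ^(1)=7; μ^(2)=1; μ^(3)=1/4; μ^(4)=-2; μ^(5)=-5

((1, 0, 0, 0, 0); (0, 0, 0, 0, 1); (1, 1, 1, 1, 0); (0, 0, 0, 2, 0); (0, 0, 1, 0, 0))


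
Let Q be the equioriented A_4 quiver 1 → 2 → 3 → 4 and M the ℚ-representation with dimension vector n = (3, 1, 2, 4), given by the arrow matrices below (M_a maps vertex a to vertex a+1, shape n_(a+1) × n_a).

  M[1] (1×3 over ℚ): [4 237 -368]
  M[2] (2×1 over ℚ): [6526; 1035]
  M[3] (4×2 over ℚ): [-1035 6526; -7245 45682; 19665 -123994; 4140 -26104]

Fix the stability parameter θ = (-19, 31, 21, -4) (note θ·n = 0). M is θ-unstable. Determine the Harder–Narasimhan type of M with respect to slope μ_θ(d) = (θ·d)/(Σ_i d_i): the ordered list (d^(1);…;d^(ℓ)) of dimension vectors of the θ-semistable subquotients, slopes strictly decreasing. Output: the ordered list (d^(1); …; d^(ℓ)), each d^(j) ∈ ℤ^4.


Barcode: M ≅ I[1,1]^2, I[1,3], I[3,4], I[4,4]^3. HN layers by μ_θ (4 steps, strictly decreasing):
  μ^(1)=26; μ^(2)=17/2; μ^(3)=-4; μ^(4)=-19

((0, 1, 1, 0); (0, 0, 1, 1); (0, 0, 0, 3); (3, 0, 0, 0))


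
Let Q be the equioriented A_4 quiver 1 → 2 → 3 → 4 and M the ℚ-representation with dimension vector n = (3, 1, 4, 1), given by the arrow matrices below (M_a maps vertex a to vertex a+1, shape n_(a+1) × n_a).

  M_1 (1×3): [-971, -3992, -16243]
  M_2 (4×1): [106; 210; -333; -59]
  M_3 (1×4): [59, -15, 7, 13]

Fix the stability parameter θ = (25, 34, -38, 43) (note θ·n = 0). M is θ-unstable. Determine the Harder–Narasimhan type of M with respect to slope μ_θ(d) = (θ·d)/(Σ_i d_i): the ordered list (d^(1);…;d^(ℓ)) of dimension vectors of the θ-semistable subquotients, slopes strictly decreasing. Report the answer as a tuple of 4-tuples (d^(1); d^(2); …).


Interval decomposition of M: I[1,1]^2, I[1,4], I[3,3]^3.
HN type (ℓ=4): μ^(1)=43; μ^(2)=25; μ^(3)=7; μ^(4)=-38

((0, 0, 0, 1); (2, 0, 0, 0); (1, 1, 1, 0); (0, 0, 3, 0))


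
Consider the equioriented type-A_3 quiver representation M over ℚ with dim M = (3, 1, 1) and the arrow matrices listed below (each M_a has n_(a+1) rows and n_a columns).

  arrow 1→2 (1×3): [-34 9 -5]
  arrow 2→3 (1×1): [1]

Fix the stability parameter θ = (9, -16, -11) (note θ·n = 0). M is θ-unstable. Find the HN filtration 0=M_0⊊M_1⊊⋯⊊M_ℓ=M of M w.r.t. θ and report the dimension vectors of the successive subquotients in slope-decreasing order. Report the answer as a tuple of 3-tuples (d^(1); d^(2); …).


Barcode: M ≅ I[1,1]^2, I[1,3]. HN layers by μ_θ (2 steps, strictly decreasing):
  μ^(1)=9; μ^(2)=-6

((2, 0, 0); (1, 1, 1))


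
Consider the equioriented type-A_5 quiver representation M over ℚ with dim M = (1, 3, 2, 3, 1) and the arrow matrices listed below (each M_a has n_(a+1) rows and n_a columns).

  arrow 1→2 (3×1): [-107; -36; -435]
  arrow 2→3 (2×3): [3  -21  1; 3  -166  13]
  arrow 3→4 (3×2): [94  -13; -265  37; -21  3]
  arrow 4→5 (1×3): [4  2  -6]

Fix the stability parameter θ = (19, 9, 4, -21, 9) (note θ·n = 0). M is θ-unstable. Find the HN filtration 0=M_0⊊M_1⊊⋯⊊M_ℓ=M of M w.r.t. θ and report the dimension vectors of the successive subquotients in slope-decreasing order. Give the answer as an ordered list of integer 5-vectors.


Interval decomposition of M: I[1,2], I[2,4], I[2,5], I[4,4].
HN type (ℓ=4): μ^(1)=14; μ^(2)=9; μ^(3)=-8/3; μ^(4)=-21

((1, 1, 0, 0, 0); (0, 0, 0, 0, 1); (0, 2, 2, 2, 0); (0, 0, 0, 1, 0))


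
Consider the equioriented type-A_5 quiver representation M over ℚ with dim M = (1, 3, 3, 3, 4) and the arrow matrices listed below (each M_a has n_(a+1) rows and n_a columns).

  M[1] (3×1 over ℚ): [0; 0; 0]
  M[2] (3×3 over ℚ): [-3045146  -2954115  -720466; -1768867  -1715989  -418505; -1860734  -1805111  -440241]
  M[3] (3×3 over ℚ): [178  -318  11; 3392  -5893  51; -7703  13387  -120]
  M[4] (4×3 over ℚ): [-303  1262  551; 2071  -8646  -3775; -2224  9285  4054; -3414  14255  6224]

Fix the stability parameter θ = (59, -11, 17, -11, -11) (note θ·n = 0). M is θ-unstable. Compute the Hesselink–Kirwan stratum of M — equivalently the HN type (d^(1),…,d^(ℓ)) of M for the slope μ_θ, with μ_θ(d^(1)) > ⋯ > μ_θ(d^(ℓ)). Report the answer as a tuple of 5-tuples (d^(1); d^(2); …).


Interval decomposition of M: I[1,1], I[2,4], I[2,5]^2, I[5,5]^2.
HN type (ℓ=4): μ^(1)=59; μ^(2)=3; μ^(3)=-5/3; μ^(4)=-11

((1, 0, 0, 0, 0); (0, 0, 1, 1, 0); (0, 0, 2, 2, 2); (0, 3, 0, 0, 2))


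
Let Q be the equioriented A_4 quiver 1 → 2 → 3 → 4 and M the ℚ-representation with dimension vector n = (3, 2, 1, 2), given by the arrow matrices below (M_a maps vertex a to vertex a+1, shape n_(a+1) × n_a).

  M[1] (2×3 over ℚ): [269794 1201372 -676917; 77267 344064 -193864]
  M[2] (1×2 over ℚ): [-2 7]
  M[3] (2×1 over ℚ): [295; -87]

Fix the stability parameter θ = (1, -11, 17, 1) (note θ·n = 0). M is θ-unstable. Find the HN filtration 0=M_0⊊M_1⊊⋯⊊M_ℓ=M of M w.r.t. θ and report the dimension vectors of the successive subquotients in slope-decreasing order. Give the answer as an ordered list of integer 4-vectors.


Via rank(M_{q-1}∘⋯∘M_p): M ≅ I[1,1], I[1,2], I[1,4], I[4,4].
μ_θ-semistable layers: μ^(1)=9; μ^(2)=1; μ^(3)=-5

((0, 0, 1, 1); (1, 0, 0, 1); (2, 2, 0, 0))


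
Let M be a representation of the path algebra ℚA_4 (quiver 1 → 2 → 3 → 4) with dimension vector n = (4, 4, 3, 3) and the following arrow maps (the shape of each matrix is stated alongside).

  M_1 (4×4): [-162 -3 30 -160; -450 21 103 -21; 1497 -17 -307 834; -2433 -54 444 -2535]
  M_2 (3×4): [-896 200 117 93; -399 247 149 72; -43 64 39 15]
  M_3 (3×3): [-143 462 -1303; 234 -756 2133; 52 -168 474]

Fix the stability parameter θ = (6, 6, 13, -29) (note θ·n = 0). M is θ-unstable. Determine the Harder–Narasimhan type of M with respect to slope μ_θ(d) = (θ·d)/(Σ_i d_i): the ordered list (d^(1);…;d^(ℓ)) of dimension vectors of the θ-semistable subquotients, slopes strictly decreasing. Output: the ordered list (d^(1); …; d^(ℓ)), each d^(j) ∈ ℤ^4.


Via rank(M_{q-1}∘⋯∘M_p): M ≅ I[1,2], I[1,3], I[1,4]^2, I[4,4].
μ_θ-semistable layers: μ^(1)=13; μ^(2)=6; μ^(3)=-1; μ^(4)=-29

((0, 0, 1, 0); (2, 2, 0, 0); (2, 2, 2, 2); (0, 0, 0, 1))


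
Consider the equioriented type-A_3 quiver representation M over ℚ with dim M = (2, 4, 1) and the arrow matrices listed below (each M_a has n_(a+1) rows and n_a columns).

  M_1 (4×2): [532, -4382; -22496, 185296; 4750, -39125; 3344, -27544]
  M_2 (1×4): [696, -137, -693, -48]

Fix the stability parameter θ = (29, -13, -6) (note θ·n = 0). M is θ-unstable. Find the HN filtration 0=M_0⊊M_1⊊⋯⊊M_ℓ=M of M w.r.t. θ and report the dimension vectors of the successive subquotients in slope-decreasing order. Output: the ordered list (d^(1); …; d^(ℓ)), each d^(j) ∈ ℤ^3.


Barcode: M ≅ I[1,1], I[1,3], I[2,2]^3. HN layers by μ_θ (3 steps, strictly decreasing):
  μ^(1)=29; μ^(2)=10/3; μ^(3)=-13

((1, 0, 0); (1, 1, 1); (0, 3, 0))


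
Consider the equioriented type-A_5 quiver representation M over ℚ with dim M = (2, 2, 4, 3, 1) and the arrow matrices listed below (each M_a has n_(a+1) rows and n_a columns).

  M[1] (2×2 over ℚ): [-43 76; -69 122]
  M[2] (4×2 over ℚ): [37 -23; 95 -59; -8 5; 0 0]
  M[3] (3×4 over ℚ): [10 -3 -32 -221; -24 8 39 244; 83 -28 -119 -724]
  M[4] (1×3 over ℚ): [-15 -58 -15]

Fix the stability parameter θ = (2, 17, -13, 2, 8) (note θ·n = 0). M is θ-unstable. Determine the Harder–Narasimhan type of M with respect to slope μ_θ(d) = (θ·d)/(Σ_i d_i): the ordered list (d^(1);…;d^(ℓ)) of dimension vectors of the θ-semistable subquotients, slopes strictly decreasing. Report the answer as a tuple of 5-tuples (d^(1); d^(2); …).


Interval decomposition of M: I[1,4], I[1,5], I[3,3], I[3,4].
HN type (ℓ=3): μ^(1)=8; μ^(2)=2; μ^(3)=-13

((0, 0, 0, 0, 1); (2, 2, 2, 3, 0); (0, 0, 2, 0, 0))


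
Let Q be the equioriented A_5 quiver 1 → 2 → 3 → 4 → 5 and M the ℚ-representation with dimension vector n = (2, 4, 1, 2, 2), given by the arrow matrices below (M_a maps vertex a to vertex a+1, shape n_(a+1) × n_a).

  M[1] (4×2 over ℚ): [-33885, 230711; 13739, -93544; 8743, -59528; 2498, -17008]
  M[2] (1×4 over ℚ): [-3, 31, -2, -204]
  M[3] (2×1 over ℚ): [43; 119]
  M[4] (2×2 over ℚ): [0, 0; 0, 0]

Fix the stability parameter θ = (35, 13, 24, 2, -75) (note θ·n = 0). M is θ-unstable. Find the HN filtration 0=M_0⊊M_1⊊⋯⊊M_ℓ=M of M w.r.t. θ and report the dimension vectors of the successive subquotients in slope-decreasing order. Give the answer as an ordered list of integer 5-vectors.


Via rank(M_{q-1}∘⋯∘M_p): M ≅ I[1,2], I[1,4], I[2,2]^2, I[4,4], I[5,5]^2.
μ_θ-semistable layers: μ^(1)=24; μ^(2)=37/2; μ^(3)=13; μ^(4)=2; μ^(5)=-75

((1, 1, 0, 0, 0); (1, 1, 1, 1, 0); (0, 2, 0, 0, 0); (0, 0, 0, 1, 0); (0, 0, 0, 0, 2))


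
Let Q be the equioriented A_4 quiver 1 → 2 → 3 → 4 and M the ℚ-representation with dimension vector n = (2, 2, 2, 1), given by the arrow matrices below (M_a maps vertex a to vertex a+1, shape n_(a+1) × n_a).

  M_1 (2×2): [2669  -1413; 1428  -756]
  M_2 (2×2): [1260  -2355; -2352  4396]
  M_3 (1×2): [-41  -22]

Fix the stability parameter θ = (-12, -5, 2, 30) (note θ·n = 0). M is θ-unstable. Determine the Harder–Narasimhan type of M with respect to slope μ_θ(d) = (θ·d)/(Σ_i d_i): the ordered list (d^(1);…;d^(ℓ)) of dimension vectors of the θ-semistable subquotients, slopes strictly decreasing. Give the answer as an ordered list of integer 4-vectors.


Via rank(M_{q-1}∘⋯∘M_p): M ≅ I[1,1], I[1,2], I[2,4], I[3,3].
μ_θ-semistable layers: μ^(1)=30; μ^(2)=2; μ^(3)=-5; μ^(4)=-12

((0, 0, 0, 1); (0, 0, 2, 0); (0, 2, 0, 0); (2, 0, 0, 0))


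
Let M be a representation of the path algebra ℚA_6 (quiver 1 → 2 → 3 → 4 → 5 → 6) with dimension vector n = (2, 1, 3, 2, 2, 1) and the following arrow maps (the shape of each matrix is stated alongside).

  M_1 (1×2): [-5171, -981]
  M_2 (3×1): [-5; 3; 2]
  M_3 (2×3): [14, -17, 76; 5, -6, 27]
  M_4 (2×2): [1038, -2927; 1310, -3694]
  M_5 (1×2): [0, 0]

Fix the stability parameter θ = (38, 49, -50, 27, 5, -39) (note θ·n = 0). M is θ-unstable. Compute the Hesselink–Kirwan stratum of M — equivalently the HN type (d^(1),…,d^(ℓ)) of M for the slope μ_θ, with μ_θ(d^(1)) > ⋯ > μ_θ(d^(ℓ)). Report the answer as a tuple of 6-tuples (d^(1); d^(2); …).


Interval decomposition of M: I[1,1], I[1,5], I[3,3], I[3,5], I[6,6].
HN type (ℓ=5): μ^(1)=38; μ^(2)=16; μ^(3)=37/3; μ^(4)=-39; μ^(5)=-50

((1, 0, 0, 0, 0, 0); (0, 0, 0, 2, 2, 0); (1, 1, 1, 0, 0, 0); (0, 0, 0, 0, 0, 1); (0, 0, 2, 0, 0, 0))


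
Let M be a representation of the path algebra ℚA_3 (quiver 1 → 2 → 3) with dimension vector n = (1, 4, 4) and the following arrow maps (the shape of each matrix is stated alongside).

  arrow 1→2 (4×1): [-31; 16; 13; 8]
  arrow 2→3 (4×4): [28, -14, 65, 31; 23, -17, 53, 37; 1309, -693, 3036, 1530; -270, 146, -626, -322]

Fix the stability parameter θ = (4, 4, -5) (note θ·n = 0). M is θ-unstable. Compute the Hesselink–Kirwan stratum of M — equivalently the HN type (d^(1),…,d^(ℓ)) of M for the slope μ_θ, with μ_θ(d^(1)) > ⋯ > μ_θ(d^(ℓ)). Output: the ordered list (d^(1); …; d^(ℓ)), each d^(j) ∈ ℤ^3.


Barcode: M ≅ I[1,3], I[2,2]^2, I[2,3], I[3,3]^2. HN layers by μ_θ (4 steps, strictly decreasing):
  μ^(1)=4; μ^(2)=1; μ^(3)=-1/2; μ^(4)=-5

((0, 2, 0); (1, 1, 1); (0, 1, 1); (0, 0, 2))


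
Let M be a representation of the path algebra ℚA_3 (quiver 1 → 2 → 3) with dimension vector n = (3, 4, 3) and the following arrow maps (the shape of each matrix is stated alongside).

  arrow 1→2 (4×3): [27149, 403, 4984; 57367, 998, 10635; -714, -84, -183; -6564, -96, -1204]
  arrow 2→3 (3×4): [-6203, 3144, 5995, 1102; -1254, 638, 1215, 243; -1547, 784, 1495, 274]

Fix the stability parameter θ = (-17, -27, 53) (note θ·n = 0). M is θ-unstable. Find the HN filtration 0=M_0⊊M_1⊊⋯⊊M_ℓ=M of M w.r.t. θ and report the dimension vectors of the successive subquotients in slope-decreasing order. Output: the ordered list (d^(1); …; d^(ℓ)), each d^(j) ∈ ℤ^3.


Barcode: M ≅ I[1,2], I[1,3]^2, I[2,2], I[3,3]. HN layers by μ_θ (3 steps, strictly decreasing):
  μ^(1)=53; μ^(2)=-22; μ^(3)=-27

((0, 0, 3); (3, 3, 0); (0, 1, 0))


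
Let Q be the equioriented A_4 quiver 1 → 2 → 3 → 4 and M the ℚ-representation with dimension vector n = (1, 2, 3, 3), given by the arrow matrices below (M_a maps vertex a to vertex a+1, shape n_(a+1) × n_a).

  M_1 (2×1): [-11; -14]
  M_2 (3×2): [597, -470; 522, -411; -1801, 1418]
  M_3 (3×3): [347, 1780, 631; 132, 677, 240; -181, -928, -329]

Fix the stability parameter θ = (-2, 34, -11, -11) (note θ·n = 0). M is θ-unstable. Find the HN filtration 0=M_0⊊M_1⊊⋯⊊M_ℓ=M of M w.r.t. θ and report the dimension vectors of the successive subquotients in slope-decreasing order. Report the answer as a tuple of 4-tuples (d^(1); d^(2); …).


Barcode: M ≅ I[1,3], I[2,4], I[3,4], I[4,4]. HN layers by μ_θ (4 steps, strictly decreasing):
  μ^(1)=23/2; μ^(2)=4; μ^(3)=-2; μ^(4)=-11

((0, 1, 1, 0); (0, 1, 1, 1); (1, 0, 0, 0); (0, 0, 1, 2))


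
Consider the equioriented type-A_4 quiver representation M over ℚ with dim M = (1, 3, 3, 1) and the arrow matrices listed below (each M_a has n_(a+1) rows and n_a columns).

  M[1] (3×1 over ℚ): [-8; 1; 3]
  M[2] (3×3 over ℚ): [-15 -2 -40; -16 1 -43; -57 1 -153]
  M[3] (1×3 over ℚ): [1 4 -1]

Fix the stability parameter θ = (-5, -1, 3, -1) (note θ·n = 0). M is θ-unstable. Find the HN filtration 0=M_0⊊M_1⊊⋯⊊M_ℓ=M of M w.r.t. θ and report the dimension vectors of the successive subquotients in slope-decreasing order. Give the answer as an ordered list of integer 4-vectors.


Interval decomposition of M: I[1,3], I[2,3], I[2,4].
HN type (ℓ=4): μ^(1)=3; μ^(2)=1; μ^(3)=-1; μ^(4)=-5

((0, 0, 2, 0); (0, 0, 1, 1); (0, 3, 0, 0); (1, 0, 0, 0))


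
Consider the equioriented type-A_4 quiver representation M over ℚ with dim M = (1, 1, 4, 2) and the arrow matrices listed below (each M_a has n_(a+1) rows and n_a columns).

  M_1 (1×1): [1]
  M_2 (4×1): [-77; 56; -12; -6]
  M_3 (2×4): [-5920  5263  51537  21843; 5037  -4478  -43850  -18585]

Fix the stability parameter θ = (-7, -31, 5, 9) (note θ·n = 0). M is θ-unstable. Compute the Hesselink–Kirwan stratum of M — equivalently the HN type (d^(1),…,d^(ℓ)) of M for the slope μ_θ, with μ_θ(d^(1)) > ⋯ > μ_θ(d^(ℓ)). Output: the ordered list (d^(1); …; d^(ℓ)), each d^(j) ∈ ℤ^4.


Via rank(M_{q-1}∘⋯∘M_p): M ≅ I[1,4], I[3,3]^2, I[3,4].
μ_θ-semistable layers: μ^(1)=9; μ^(2)=5; μ^(3)=-19

((0, 0, 0, 2); (0, 0, 4, 0); (1, 1, 0, 0))


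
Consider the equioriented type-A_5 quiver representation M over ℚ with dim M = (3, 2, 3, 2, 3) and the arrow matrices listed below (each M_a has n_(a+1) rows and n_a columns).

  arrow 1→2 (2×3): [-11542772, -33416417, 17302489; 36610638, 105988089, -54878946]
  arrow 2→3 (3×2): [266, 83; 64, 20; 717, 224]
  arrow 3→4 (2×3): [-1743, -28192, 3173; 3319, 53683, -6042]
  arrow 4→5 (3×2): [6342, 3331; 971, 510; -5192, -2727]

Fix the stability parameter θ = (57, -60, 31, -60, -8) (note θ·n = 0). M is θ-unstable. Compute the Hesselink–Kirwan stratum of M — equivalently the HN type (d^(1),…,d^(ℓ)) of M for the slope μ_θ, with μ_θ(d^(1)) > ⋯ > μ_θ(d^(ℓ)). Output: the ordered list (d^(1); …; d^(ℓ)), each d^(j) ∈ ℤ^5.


Barcode: M ≅ I[1,1], I[1,5]^2, I[3,3], I[5,5]. HN layers by μ_θ (3 steps, strictly decreasing):
  μ^(1)=57; μ^(2)=31; μ^(3)=-8

((1, 0, 0, 0, 0); (0, 0, 1, 0, 0); (2, 2, 2, 2, 3))


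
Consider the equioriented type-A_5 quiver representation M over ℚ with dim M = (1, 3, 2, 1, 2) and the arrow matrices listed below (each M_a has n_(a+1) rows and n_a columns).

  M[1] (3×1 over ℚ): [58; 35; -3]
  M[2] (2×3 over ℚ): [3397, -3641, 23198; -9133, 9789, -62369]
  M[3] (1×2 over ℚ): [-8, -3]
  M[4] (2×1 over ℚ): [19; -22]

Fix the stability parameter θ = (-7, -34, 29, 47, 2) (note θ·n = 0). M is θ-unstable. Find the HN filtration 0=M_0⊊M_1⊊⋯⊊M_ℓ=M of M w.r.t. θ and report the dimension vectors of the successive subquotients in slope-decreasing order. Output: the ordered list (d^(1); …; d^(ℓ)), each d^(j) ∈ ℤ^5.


Via rank(M_{q-1}∘⋯∘M_p): M ≅ I[1,3], I[2,2], I[2,5], I[5,5].
μ_θ-semistable layers: μ^(1)=29; μ^(2)=26; μ^(3)=2; μ^(4)=-41/2; μ^(5)=-34

((0, 0, 1, 0, 0); (0, 0, 1, 1, 1); (0, 0, 0, 0, 1); (1, 1, 0, 0, 0); (0, 2, 0, 0, 0))


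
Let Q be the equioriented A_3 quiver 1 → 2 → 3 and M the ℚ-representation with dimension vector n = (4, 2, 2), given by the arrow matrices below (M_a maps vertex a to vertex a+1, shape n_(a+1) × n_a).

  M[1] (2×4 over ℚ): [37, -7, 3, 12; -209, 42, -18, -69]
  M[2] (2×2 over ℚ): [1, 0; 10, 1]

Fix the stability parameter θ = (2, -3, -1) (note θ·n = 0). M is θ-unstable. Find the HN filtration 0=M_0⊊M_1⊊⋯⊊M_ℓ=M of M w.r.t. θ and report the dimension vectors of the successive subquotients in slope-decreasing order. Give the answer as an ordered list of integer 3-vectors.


Via rank(M_{q-1}∘⋯∘M_p): M ≅ I[1,1]^2, I[1,3]^2.
μ_θ-semistable layers: μ^(1)=2; μ^(2)=-2/3

((2, 0, 0); (2, 2, 2))


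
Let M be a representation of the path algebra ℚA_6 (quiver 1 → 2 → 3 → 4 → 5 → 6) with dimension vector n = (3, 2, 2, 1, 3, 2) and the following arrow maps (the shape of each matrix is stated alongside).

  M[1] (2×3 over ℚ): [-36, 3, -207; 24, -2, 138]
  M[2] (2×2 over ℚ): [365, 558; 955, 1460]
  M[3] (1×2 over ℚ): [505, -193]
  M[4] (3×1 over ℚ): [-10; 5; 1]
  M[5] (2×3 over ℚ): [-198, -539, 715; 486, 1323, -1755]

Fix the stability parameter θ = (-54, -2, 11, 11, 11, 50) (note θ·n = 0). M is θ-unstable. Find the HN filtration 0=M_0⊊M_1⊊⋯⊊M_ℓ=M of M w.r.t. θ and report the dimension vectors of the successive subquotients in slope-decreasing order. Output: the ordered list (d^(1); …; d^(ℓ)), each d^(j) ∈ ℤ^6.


Interval decomposition of M: I[1,1]^2, I[1,5], I[2,3], I[5,5], I[5,6], I[6,6].
HN type (ℓ=4): μ^(1)=50; μ^(2)=11; μ^(3)=-2; μ^(4)=-54

((0, 0, 0, 0, 0, 2); (0, 0, 2, 1, 3, 0); (0, 2, 0, 0, 0, 0); (3, 0, 0, 0, 0, 0))


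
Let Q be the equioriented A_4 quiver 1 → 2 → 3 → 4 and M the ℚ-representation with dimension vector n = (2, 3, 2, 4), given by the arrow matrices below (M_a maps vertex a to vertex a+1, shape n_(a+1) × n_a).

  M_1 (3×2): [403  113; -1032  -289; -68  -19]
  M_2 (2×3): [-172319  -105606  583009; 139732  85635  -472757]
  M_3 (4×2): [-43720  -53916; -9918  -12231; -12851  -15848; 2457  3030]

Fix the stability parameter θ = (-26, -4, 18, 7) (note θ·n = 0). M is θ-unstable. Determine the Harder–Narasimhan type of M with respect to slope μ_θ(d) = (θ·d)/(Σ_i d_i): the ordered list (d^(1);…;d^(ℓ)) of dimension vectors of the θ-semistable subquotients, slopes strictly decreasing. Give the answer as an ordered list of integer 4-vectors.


Via rank(M_{q-1}∘⋯∘M_p): M ≅ I[1,2], I[1,4], I[2,4], I[4,4]^2.
μ_θ-semistable layers: μ^(1)=25/2; μ^(2)=7; μ^(3)=-4; μ^(4)=-26

((0, 0, 2, 2); (0, 0, 0, 2); (0, 3, 0, 0); (2, 0, 0, 0))


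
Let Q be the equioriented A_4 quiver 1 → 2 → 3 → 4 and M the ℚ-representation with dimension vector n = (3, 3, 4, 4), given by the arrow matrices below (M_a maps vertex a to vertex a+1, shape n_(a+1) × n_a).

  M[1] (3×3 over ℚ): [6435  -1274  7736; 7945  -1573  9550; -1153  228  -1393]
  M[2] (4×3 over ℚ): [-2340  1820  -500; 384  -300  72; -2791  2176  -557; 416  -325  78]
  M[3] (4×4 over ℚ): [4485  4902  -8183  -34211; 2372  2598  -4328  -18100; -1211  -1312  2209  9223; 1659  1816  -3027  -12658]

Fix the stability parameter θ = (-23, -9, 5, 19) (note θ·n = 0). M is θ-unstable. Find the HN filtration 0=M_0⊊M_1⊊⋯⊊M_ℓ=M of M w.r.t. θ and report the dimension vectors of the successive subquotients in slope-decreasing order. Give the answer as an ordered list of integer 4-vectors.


Barcode: M ≅ I[1,2], I[1,4]^2, I[3,3], I[3,4], I[4,4]. HN layers by μ_θ (4 steps, strictly decreasing):
  μ^(1)=19; μ^(2)=5; μ^(3)=-9; μ^(4)=-23

((0, 0, 0, 4); (0, 0, 4, 0); (0, 3, 0, 0); (3, 0, 0, 0))


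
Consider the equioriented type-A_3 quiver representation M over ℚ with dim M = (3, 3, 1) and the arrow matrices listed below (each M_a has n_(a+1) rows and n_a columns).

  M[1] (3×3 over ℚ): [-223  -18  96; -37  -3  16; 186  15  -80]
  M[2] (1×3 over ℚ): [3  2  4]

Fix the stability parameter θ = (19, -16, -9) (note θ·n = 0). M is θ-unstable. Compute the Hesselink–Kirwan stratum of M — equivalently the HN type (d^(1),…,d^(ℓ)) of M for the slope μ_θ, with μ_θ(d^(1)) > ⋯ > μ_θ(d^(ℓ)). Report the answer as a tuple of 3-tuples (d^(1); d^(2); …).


Via rank(M_{q-1}∘⋯∘M_p): M ≅ I[1,1], I[1,2], I[1,3], I[2,2].
μ_θ-semistable layers: μ^(1)=19; μ^(2)=3/2; μ^(3)=-2; μ^(4)=-16

((1, 0, 0); (1, 1, 0); (1, 1, 1); (0, 1, 0))


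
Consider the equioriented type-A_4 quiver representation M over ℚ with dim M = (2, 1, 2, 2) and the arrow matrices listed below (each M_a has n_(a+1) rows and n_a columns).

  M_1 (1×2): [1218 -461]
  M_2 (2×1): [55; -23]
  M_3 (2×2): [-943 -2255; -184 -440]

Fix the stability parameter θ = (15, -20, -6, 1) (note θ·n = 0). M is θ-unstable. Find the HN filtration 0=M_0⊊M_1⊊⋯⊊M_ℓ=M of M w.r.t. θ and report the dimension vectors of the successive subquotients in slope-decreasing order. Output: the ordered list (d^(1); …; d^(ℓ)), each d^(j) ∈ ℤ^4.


Interval decomposition of M: I[1,1], I[1,3], I[3,4], I[4,4].
HN type (ℓ=4): μ^(1)=15; μ^(2)=1; μ^(3)=-11/3; μ^(4)=-6

((1, 0, 0, 0); (0, 0, 0, 2); (1, 1, 1, 0); (0, 0, 1, 0))


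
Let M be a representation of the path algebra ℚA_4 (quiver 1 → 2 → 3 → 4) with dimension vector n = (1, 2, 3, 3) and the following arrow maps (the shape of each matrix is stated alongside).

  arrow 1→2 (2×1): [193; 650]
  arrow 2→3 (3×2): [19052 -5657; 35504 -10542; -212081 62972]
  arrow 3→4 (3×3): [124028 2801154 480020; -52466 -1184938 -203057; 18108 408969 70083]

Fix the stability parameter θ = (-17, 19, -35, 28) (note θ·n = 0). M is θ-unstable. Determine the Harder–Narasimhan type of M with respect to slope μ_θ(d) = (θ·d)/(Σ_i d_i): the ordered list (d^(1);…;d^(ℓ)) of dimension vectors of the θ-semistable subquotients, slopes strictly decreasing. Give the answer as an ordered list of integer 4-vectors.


Via rank(M_{q-1}∘⋯∘M_p): M ≅ I[1,4], I[2,3], I[3,4], I[4,4].
μ_θ-semistable layers: μ^(1)=28; μ^(2)=-8; μ^(3)=-17; μ^(4)=-35

((0, 0, 0, 3); (0, 2, 2, 0); (1, 0, 0, 0); (0, 0, 1, 0))


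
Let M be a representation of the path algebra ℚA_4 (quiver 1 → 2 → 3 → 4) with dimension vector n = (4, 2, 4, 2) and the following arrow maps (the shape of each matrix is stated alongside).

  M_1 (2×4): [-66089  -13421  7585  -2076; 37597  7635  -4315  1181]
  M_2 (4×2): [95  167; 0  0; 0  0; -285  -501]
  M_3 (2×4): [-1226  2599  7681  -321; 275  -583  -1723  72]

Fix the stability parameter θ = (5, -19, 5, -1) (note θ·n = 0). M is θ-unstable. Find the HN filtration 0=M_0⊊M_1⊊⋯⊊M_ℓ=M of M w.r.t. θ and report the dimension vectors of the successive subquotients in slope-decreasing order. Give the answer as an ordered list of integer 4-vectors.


Barcode: M ≅ I[1,1]^2, I[1,2], I[1,4], I[3,3]^2, I[3,4]. HN layers by μ_θ (3 steps, strictly decreasing):
  μ^(1)=5; μ^(2)=2; μ^(3)=-7

((2, 0, 2, 0); (0, 0, 2, 2); (2, 2, 0, 0))


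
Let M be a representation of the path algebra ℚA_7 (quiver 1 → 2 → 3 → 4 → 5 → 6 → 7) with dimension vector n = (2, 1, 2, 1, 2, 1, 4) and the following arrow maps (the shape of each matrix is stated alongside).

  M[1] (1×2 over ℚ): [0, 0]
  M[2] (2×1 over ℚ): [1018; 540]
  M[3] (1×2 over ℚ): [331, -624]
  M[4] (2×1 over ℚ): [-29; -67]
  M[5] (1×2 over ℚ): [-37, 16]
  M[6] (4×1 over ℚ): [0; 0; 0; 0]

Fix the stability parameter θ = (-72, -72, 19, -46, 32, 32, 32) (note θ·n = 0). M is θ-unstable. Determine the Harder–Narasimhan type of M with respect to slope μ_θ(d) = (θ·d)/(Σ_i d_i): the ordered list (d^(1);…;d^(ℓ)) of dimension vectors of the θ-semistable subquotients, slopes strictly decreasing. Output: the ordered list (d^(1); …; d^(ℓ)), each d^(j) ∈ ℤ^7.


Via rank(M_{q-1}∘⋯∘M_p): M ≅ I[1,1]^2, I[2,6], I[3,3], I[5,5], I[7,7]^4.
μ_θ-semistable layers: μ^(1)=32; μ^(2)=19; μ^(3)=-27/2; μ^(4)=-72

((0, 0, 0, 0, 2, 1, 4); (0, 0, 1, 0, 0, 0, 0); (0, 0, 1, 1, 0, 0, 0); (2, 1, 0, 0, 0, 0, 0))


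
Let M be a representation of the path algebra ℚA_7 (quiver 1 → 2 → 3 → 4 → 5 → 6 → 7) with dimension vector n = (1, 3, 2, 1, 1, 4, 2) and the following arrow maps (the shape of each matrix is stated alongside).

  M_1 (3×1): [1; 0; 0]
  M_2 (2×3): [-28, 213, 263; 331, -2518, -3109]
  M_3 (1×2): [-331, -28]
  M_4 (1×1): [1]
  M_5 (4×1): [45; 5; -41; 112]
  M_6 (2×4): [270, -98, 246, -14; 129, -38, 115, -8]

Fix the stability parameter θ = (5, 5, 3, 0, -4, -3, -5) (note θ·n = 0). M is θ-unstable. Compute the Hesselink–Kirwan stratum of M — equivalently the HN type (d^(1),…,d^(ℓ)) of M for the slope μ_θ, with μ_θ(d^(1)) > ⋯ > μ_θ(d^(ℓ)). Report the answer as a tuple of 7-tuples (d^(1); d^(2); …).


Barcode: M ≅ I[1,3], I[2,2], I[2,7], I[6,6]^2, I[6,7]. HN layers by μ_θ (5 steps, strictly decreasing):
  μ^(1)=5; μ^(2)=13/3; μ^(3)=-2/3; μ^(4)=-3; μ^(5)=-4

((0, 1, 0, 0, 0, 0, 0); (1, 1, 1, 0, 0, 0, 0); (0, 1, 1, 1, 1, 1, 1); (0, 0, 0, 0, 0, 2, 0); (0, 0, 0, 0, 0, 1, 1))


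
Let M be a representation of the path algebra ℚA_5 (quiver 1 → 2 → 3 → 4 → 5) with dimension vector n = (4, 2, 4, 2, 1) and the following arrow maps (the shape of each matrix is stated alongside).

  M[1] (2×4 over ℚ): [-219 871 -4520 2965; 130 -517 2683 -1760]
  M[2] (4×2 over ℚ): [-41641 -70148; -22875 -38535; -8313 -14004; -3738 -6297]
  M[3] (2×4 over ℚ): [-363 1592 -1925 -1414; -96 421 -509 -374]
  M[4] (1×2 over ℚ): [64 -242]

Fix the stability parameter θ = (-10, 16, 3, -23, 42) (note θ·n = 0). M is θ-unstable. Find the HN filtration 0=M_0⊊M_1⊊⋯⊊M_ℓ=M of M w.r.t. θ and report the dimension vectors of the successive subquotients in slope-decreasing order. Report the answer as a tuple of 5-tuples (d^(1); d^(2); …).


Barcode: M ≅ I[1,1]^2, I[1,3], I[1,5], I[3,3], I[3,4]. HN layers by μ_θ (5 steps, strictly decreasing):
  μ^(1)=42; μ^(2)=19/2; μ^(3)=3; μ^(4)=-4/3; μ^(5)=-10

((0, 0, 0, 0, 1); (0, 1, 1, 0, 0); (0, 0, 1, 0, 0); (0, 1, 1, 1, 0); (4, 0, 1, 1, 0))
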